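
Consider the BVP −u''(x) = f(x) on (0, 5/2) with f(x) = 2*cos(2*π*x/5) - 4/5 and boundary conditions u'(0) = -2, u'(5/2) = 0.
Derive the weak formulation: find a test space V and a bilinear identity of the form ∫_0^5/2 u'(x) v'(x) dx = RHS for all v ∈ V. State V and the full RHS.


V = H^1(0, 5/2) (v unrestricted at boundary; u is determined up to an additive constant); weak form: ∫_0^5/2 u'v' dx = ∫_0^5/2 (2*cos(2*π*x/5) - 4/5) v dx + 2·v(0) for all v ∈ V.

Multiply both sides by a test function v and integrate from 0 to 5/2:
  ∫_0^5/2 −u''(x) v(x) dx = ∫_0^5/2 f(x) v(x) dx.
Integrate the LHS by parts once:
  ∫_0^5/2 −u'' v dx = −[u'(x) v(x)]_0^5/2 + ∫_0^5/2 u'(x) v'(x) dx.
Thus ∫_0^5/2 u'(x) v'(x) dx = ∫_0^5/2 f(x) v(x) dx + [u'(x) v(x)]_0^5/2.
Choose V so that boundary terms are either known or forced to vanish.
u has inhomogeneous Neumann u'(0) = -2, u'(5/2) = 0. [u' v]_0^5/2 = (0)·v(5/2) − (-2)·v(0) = 2·v(0). Take V = H^1(0, 5/2); boundary term becomes part of RHS.
Weak formulation: find u (satisfying any essential BC) such that ∫_0^5/2 u'(x) v'(x) dx = ∫_0^5/2 f v dx + 2·v(0) for all v ∈ V (Neumann data are natural BCs: they enter the RHS as boundary terms).
Substituting f(x) = 2*cos(2*π*x/5) - 4/5, the right-hand side is ∫_0^5/2 (2*cos(2*π*x/5) - 4/5) v dx + 2·v(0).
Compatibility check (pure Neumann): taking v ≡ 1 ∈ V gives 0 = ∫_0^5/2 f dx + (0) − (-2), i.e. ∫_0^5/2 f dx must equal u'(0) − u'(5/2) = -2. Indeed ∫_0^5/2 (2*cos(2*π*x/5) - 4/5) dx = -2, so the data are compatible. The solution is then unique only up to an additive constant (fix it e.g. by requiring ∫_0^5/2 u dx = 0).


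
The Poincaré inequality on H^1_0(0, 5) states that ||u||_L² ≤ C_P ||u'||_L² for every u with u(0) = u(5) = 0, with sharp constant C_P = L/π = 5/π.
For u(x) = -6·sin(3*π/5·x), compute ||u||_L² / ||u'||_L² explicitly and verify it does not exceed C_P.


||u||_L² / ||u'||_L² = 5/(3*π) < C_P = 5/π.

u(x) = -6·sin(3*π/5·x), so u'(x) = -18*π*cos(3*π*x/5)/5.
Writing u(x) = A·sin(kπx/L) with A = -6 and k = 3, use ∫_0^L sin²(kπx/L) dx = L/2 and ∫_0^L cos²(kπx/L) dx = L/2.
u² = 36·sin²(3*π/5·x) and (u')² = 324*π^2/25·cos²(3*π/5·x), and each of sin², cos² integrates to L/2 = 5/2 over (0, 5).
∫_0^5 u² dx = 90, so ||u||_L² = 3*sqrt(10).
∫_0^5 (u')² dx = 162*π^2/5, so ||u'||_L² = 9*sqrt(10)*π/5.
Ratio ||u||_L² / ||u'||_L² = 5/(3*π).
Sharp Poincaré constant on H^1_0(0, 5) is C_P = L/π = 5/π, achieved by sin(π/5·x).
This is the k = 3 harmonic; the ratio L/(kπ) is strictly less than C_P = L/π, consistent with the sharp inequality ||u||_L² ≤ C_P ||u'||_L².


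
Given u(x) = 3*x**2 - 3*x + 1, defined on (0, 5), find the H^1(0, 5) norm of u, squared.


||u||_{H^1}^2 = 8925/2

The H^1 norm (squared) on an interval (0, L) is
  ||u||_{H^1}^2 = ∫_0^L u(x)^2 dx + ∫_0^L u'(x)^2 dx.
Compute u'(x) = 6*x - 3.
Then u(x)^2 = 9*x**4 - 18*x**3 + 15*x**2 - 6*x + 1 and u'(x)^2 = 36*x**2 - 36*x + 9.
Integrate each monomial from 0 to 5 using ∫_0^5 c·x^n dx = c·5^(n+1)/(n+1):
  ∫_0^5 u(x)^2 dx = ∫_0^5 (9*x^4 - 18*x^3 + 15*x^2 - 6*x + 1) dx. Term by term:
    ∫_0^5 9*x^4 dx = 5625;  ∫_0^5 -18*x^3 dx = -5625/2;  ∫_0^5 15*x^2 dx = 625;
    ∫_0^5 -6*x dx = -75;  ∫_0^5 1 dx = 5.
  Sum: 5625 − 5625/2 + 625 − 75 + 5 = 6735/2.
  ∫_0^5 u'(x)^2 dx = ∫_0^5 (36*x^2 - 36*x + 9) dx. Term by term:
    ∫_0^5 36*x^2 dx = 1500;  ∫_0^5 -36*x dx = -450;  ∫_0^5 9 dx = 45.
  Sum: 1500 − 450 + 45 = 1095.
Adding: ||u||_{H^1}^2 = 6735/2 + 1095 = 8925/2.


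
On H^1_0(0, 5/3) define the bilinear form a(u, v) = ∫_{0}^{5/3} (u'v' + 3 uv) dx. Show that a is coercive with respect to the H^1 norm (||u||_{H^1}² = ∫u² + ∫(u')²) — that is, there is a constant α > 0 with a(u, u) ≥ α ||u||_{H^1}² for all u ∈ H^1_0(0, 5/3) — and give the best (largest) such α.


α = 1

Coercivity of a(·,·) on H^1_0(0, 5/3) means a(u, u) ≥ α ||u||_{H^1}² for every u ∈ H^1_0.
The interval has length L = 5/3, and Poincaré/coercivity depend only on L. Here a(u, u) = ∫(u')² + (3)·∫u².
Here c = 3 ≥ 1, so a(u,u) = ∫(u')² + c∫u² ≥ ∫(u')² + ∫u² = ||u||_{H^1}², i.e. α = 1 works. No larger α is possible: a(u,u) ≥ α||u||_{H^1}² means (1−α)∫(u')² ≥ (α−c)∫u², and for the modes u_n = sin(nπ(x−x₀)/L) (x₀ the left endpoint) one has ∫u_n²/∫(u_n')² = (L/(nπ))² → 0, so a(u_n,u_n)/||u_n||_{H^1}² → 1. Hence the optimal constant is α = 1.
Therefore α = 1.


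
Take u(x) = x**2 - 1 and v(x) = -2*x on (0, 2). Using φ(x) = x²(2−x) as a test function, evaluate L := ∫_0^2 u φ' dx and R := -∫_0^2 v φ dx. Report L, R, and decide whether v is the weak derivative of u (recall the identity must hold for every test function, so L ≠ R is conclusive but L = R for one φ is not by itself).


LHS = -16/5, RHS = 16/5. No, v is not the weak derivative of u.

u(x) = x**2 - 1, classical derivative u'(x) = 2*x.
φ(x) = x²(2−x), so φ'(x) = x*(4 - 3*x).
Note φ(0) = φ(2) = 0, so the boundary term u·φ vanishes.
LHS = ∫_0^2 u(x) φ'(x) dx = ∫_0^2 (-3*x^4 + 4*x^3 + 3*x^2 - 4*x) dx. Term by term:
  ∫_0^2 -3*x^4 dx = -96/5;  ∫_0^2 4*x^3 dx = 16;  ∫_0^2 3*x^2 dx = 8;
  ∫_0^2 -4*x dx = -8.
Sum: -96/5 + 16 + 8 − 8 = -16/5.
So LHS = -16/5.
∫_0^2 v(x) φ(x) dx = ∫_0^2 (2*x^4 - 4*x^3) dx. Term by term:
  ∫_0^2 2*x^4 dx = 64/5;  ∫_0^2 -4*x^3 dx = -16.
Sum: 64/5 − 16 = -16/5.
So RHS = -∫_0^2 v(x) φ(x) dx = 16/5.
LHS − RHS = -32/5 ≠ 0, so the identity fails.
(For a valid weak derivative the identity must hold for EVERY test function, in particular this one. The failure shows v is NOT the weak derivative of u.)
Correct weak derivative would be u'(x) = 2*x.


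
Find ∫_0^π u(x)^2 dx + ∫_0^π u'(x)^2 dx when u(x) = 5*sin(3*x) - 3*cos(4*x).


||u||_{H^1(0,π)}^2 = 3060/7 + 403*π/2

u'(x) = 12*sin(4*x) + 15*cos(3*x).
Expand u² and (u')² and integrate term by term on (0, π), using: for integers n ≥ 1, ∫_0^π sin²(nx) dx = ∫_0^π cos²(nx) dx = π/2; for n ≠ n', ∫_0^π sin(nx)sin(n'x) dx = ∫_0^π cos(nx)cos(n'x) dx = 0; and by product-to-sum, ∫_0^π sin(nx)cos(n'x) dx = ½∫_0^π [sin((n+n')x) + sin((n−n')x)] dx, which is 0 when n+n' is even and 2n/(n²−n'²) when n+n' is odd (it need not vanish on (0, π)).
  u² squared terms: (-3)²·∫cos(4x)² dx = 9·π/2 = 9*π/2;  (5)²·∫sin(3x)² dx = 25·π/2 = 25*π/2.
  u² cross terms: 2·(-3)·(5)·∫cos(4x)·sin(3x) dx = -30·(-6/7) = 180/7.
  So ∫_0^π u² dx = 9*π/2 + 25*π/2 + 180/7 = 180/7 + 17*π.
  (u')² squared terms: (12)²·∫sin(4x)² dx = 144·π/2 = 72*π;  (15)²·∫cos(3x)² dx = 225·π/2 = 225*π/2.
  (u')² cross terms: 2·(12)·(15)·∫sin(4x)·cos(3x) dx = 360·(8/7) = 2880/7.
  So ∫_0^π (u')² dx = 72*π + 225*π/2 + 2880/7 = 2880/7 + 369*π/2.
||u||_{H^1}^2 = (180/7 + 17*π) + (2880/7 + 369*π/2) = 3060/7 + 403*π/2.


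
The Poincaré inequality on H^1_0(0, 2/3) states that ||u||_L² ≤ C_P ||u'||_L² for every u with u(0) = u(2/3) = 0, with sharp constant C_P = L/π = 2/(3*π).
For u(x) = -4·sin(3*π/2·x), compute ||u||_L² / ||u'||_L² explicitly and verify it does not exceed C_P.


||u||_L² / ||u'||_L² = 2/(3*π) = C_P.

u(x) = -4·sin(3*π/2·x), so u'(x) = -6*π*cos(3*π*x/2).
Writing u(x) = A·sin(kπx/L) with A = -4 and k = 1, use ∫_0^L sin²(kπx/L) dx = L/2 and ∫_0^L cos²(kπx/L) dx = L/2.
u² = 16·sin²(3*π/2·x) and (u')² = 36*π^2·cos²(3*π/2·x), and each of sin², cos² integrates to L/2 = 1/3 over (0, 2/3).
∫_0^2/3 u² dx = 16/3, so ||u||_L² = 4*sqrt(3)/3.
∫_0^2/3 (u')² dx = 12*π^2, so ||u'||_L² = 2*sqrt(3)*π.
Ratio ||u||_L² / ||u'||_L² = 2/(3*π).
Sharp Poincaré constant on H^1_0(0, 2/3) is C_P = L/π = 2/(3*π), achieved by sin(3*π/2·x).
This is the k = 1 eigenfunction (up to amplitude), so the ratio equals the sharp Poincaré constant exactly.


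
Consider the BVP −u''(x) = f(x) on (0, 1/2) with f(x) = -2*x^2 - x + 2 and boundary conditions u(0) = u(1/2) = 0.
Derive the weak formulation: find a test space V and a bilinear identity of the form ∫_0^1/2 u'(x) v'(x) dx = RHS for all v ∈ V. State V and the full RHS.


V = H^1_0(0, 1/2) (so v(0) = v(1/2) = 0); weak form: ∫_0^1/2 u'v' dx = ∫_0^1/2 (-2*x^2 - x + 2) v dx for all v ∈ V.

Multiply both sides by a test function v and integrate from 0 to 1/2:
  ∫_0^1/2 −u''(x) v(x) dx = ∫_0^1/2 f(x) v(x) dx.
Integrate the LHS by parts once:
  ∫_0^1/2 −u'' v dx = −[u'(x) v(x)]_0^1/2 + ∫_0^1/2 u'(x) v'(x) dx.
Thus ∫_0^1/2 u'(x) v'(x) dx = ∫_0^1/2 f(x) v(x) dx + [u'(x) v(x)]_0^1/2.
Choose V so that boundary terms are either known or forced to vanish.
u is Dirichlet: u(0) = u(1/2) = 0. Let V = H^1_0(0, 1/2); then v(0) = v(1/2) = 0, and [u' v]_0^1/2 = 0.
Weak formulation: find u (satisfying any essential BC) such that ∫_0^1/2 u'(x) v'(x) dx = ∫_0^1/2 f v dx for all v ∈ V.
Substituting f(x) = -2*x^2 - x + 2, the right-hand side is ∫_0^1/2 (-2*x^2 - x + 2) v dx.


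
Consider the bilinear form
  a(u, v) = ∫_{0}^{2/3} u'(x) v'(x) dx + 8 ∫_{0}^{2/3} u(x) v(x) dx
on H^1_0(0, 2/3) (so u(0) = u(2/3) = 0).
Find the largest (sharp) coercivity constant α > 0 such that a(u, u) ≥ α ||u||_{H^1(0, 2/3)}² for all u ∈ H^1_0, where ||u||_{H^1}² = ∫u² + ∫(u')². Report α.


α = 1

Coercivity of a(·,·) on H^1_0(0, 2/3) means a(u, u) ≥ α ||u||_{H^1}² for every u ∈ H^1_0.
The interval has length L = 2/3, and Poincaré/coercivity depend only on L. Here a(u, u) = ∫(u')² + (8)·∫u².
Here c = 8 ≥ 1, so a(u,u) = ∫(u')² + c∫u² ≥ ∫(u')² + ∫u² = ||u||_{H^1}², i.e. α = 1 works. No larger α is possible: a(u,u) ≥ α||u||_{H^1}² means (1−α)∫(u')² ≥ (α−c)∫u², and for the modes u_n = sin(nπ(x−x₀)/L) (x₀ the left endpoint) one has ∫u_n²/∫(u_n')² = (L/(nπ))² → 0, so a(u_n,u_n)/||u_n||_{H^1}² → 1. Hence the optimal constant is α = 1.
Therefore α = 1.


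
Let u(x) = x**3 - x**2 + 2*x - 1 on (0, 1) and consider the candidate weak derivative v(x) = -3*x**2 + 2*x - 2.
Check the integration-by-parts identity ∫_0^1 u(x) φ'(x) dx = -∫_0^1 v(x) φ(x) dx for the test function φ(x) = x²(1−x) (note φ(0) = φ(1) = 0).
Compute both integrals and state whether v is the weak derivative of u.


LHS = -1/6, RHS = 1/6. No, v is not the weak derivative of u.

u(x) = x**3 - x**2 + 2*x - 1, classical derivative u'(x) = 3*x**2 - 2*x + 2.
φ(x) = x²(1−x), so φ'(x) = x*(2 - 3*x).
Note φ(0) = φ(1) = 0, so the boundary term u·φ vanishes.
LHS = ∫_0^1 u(x) φ'(x) dx = ∫_0^1 (-3*x^5 + 5*x^4 - 8*x^3 + 7*x^2 - 2*x) dx. Term by term:
  ∫_0^1 -3*x^5 dx = -1/2;  ∫_0^1 5*x^4 dx = 1;  ∫_0^1 -8*x^3 dx = -2;
  ∫_0^1 7*x^2 dx = 7/3;  ∫_0^1 -2*x dx = -1.
Sum: -1/2 + 1 − 2 + 7/3 − 1 = -1/6.
So LHS = -1/6.
∫_0^1 v(x) φ(x) dx = ∫_0^1 (3*x^5 - 5*x^4 + 4*x^3 - 2*x^2) dx. Term by term:
  ∫_0^1 3*x^5 dx = 1/2;  ∫_0^1 -5*x^4 dx = -1;  ∫_0^1 4*x^3 dx = 1;
  ∫_0^1 -2*x^2 dx = -2/3.
Sum: 1/2 − 1 + 1 − 2/3 = -1/6.
So RHS = -∫_0^1 v(x) φ(x) dx = 1/6.
LHS − RHS = -1/3 ≠ 0, so the identity fails.
(For a valid weak derivative the identity must hold for EVERY test function, in particular this one. The failure shows v is NOT the weak derivative of u.)
Correct weak derivative would be u'(x) = 3*x**2 - 2*x + 2.


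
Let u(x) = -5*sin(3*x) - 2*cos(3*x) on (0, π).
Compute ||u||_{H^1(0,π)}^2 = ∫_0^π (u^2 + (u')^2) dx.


||u||_{H^1(0,π)}^2 = 145*π

u'(x) = 6*sin(3*x) - 15*cos(3*x).
Expand u² and (u')² and integrate term by term on (0, π), using: for integers n ≥ 1, ∫_0^π sin²(nx) dx = ∫_0^π cos²(nx) dx = π/2; for n ≠ n', ∫_0^π sin(nx)sin(n'x) dx = ∫_0^π cos(nx)cos(n'x) dx = 0; and by product-to-sum, ∫_0^π sin(nx)cos(n'x) dx = ½∫_0^π [sin((n+n')x) + sin((n−n')x)] dx, which is 0 when n+n' is even and 2n/(n²−n'²) when n+n' is odd (it need not vanish on (0, π)).
  u² squared terms: (-5)²·∫sin(3x)² dx = 25·π/2 = 25*π/2;  (-2)²·∫cos(3x)² dx = 4·π/2 = 2*π.
  u² cross terms: 2·(-5)·(-2)·∫sin(3x)·cos(3x) dx = 20·(0) = 0.
  So ∫_0^π u² dx = 25*π/2 + 2*π + 0 = 29*π/2.
  (u')² squared terms: (-15)²·∫cos(3x)² dx = 225·π/2 = 225*π/2;  (6)²·∫sin(3x)² dx = 36·π/2 = 18*π.
  (u')² cross terms: 2·(-15)·(6)·∫cos(3x)·sin(3x) dx = -180·(0) = 0.
  So ∫_0^π (u')² dx = 225*π/2 + 18*π + 0 = 261*π/2.
||u||_{H^1}^2 = (29*π/2) + (261*π/2) = 145*π.


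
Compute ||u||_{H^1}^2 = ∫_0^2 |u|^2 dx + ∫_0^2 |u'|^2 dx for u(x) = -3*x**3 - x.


||u||_{H^1}^2 = 81274/105

The H^1 norm (squared) on an interval (0, L) is
  ||u||_{H^1}^2 = ∫_0^L u(x)^2 dx + ∫_0^L u'(x)^2 dx.
Compute u'(x) = -9*x**2 - 1.
Then u(x)^2 = 9*x**6 + 6*x**4 + x**2 and u'(x)^2 = 81*x**4 + 18*x**2 + 1.
Integrate each monomial from 0 to 2 using ∫_0^2 c·x^n dx = c·2^(n+1)/(n+1):
  ∫_0^2 u(x)^2 dx = ∫_0^2 (9*x^6 + 6*x^4 + x^2) dx. Term by term:
    ∫_0^2 9*x^6 dx = 1152/7;  ∫_0^2 6*x^4 dx = 192/5;  ∫_0^2 x^2 dx = 8/3.
  Sum: 1152/7 + 192/5 + 8/3 = 21592/105.
  ∫_0^2 u'(x)^2 dx = ∫_0^2 (81*x^4 + 18*x^2 + 1) dx. Term by term:
    ∫_0^2 81*x^4 dx = 2592/5;  ∫_0^2 18*x^2 dx = 48;  ∫_0^2 1 dx = 2.
  Sum: 2592/5 + 48 + 2 = 2842/5.
Adding: ||u||_{H^1}^2 = 21592/105 + 2842/5 = 81274/105.


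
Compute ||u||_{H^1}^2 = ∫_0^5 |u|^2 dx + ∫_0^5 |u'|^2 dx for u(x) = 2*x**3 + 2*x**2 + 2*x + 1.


||u||_{H^1}^2 = 2249650/21

The H^1 norm (squared) on an interval (0, L) is
  ||u||_{H^1}^2 = ∫_0^L u(x)^2 dx + ∫_0^L u'(x)^2 dx.
Compute u'(x) = 6*x**2 + 4*x + 2.
Then u(x)^2 = 4*x**6 + 8*x**5 + 12*x**4 + 12*x**3 + 8*x**2 + 4*x + 1 and u'(x)^2 = 36*x**4 + 48*x**3 + 40*x**2 + 16*x + 4.
Integrate each monomial from 0 to 5 using ∫_0^5 c·x^n dx = c·5^(n+1)/(n+1):
  ∫_0^5 u(x)^2 dx = ∫_0^5 (4*x^6 + 8*x^5 + 12*x^4 + 12*x^3 + 8*x^2 + 4*x + 1) dx. Term by term:
    ∫_0^5 4*x^6 dx = 312500/7;  ∫_0^5 8*x^5 dx = 62500/3;  ∫_0^5 12*x^4 dx = 7500;
    ∫_0^5 12*x^3 dx = 1875;  ∫_0^5 8*x^2 dx = 1000/3;  ∫_0^5 4*x dx = 50;
    ∫_0^5 1 dx = 5.
  Sum: 312500/7 + 62500/3 + 7500 + 1875 + 1000/3 + 50 + 5 = 1580030/21.
  ∫_0^5 u'(x)^2 dx = ∫_0^5 (36*x^4 + 48*x^3 + 40*x^2 + 16*x + 4) dx. Term by term:
    ∫_0^5 36*x^4 dx = 22500;  ∫_0^5 48*x^3 dx = 7500;  ∫_0^5 40*x^2 dx = 5000/3;
    ∫_0^5 16*x dx = 200;  ∫_0^5 4 dx = 20.
  Sum: 22500 + 7500 + 5000/3 + 200 + 20 = 95660/3.
Adding: ||u||_{H^1}^2 = 1580030/21 + 95660/3 = 2249650/21.


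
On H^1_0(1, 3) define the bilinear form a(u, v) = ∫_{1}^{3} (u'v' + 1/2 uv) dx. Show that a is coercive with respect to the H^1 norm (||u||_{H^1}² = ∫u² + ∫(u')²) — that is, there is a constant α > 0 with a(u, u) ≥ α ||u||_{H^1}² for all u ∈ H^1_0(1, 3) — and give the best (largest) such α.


α = (2 + π^2)/(4 + π^2)

Coercivity of a(·,·) on H^1_0(1, 3) means a(u, u) ≥ α ||u||_{H^1}² for every u ∈ H^1_0.
The interval has length L = 2, and Poincaré/coercivity depend only on L. Here a(u, u) = ∫(u')² + (1/2)·∫u².
Here 0 < c = 1/2 < 1. The condition a(u,u) ≥ α||u||_{H^1}² reads (1−α)∫(u')² ≥ (α−c)∫u². Any admissible α is ≤ 1 (rapidly oscillating u have ∫u²/∫(u')² → 0), and α = 1 would force 0 ≥ (1−c)∫u², impossible since c < 1; so 1−α > 0. By the sharp Poincaré inequality on H^1_0 of an interval of length L, ∫(u')² ≥ (π/L)²∫u² with equality for the first sine mode sin(π(x−x₀)/L) (x₀ the left endpoint), so the inequality holds for all u iff (1−α)(π/L)² ≥ α − c, i.e. α ≤ ((π/L)² + c)/((π/L)² + 1) = (1 + c(L/π)²)/(1 + (L/π)²). With (π/L)² = π^2/4 and c = 1/2, the largest admissible constant is α = ((π/L)² + c)/((π/L)² + 1).
Simplifying, α = (2 + π^2)/(4 + π^2).


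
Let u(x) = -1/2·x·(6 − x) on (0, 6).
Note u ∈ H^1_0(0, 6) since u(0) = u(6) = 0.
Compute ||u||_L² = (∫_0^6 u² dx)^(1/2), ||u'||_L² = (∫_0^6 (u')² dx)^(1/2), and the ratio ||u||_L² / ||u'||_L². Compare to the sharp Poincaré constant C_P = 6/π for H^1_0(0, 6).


||u||_L² / ||u'||_L² = 3*sqrt(10)/5 < C_P = 6/π.

u(x) = -1/2·x·(6 − x), so u'(x) = x - 3.
u(x) = -1/2·x·(6 − x) vanishes at x = 0 and x = 6, so u ∈ H^1_0(0, 6). Differentiate via the product rule and integrate the resulting polynomials term by term.
  ∫_0^6 u² dx = ∫_0^6 (x^4/4 - 3*x^3 + 9*x^2) dx. Term by term:
    ∫_0^6 x^4/4 dx = 1944/5;  ∫_0^6 -3*x^3 dx = -972;  ∫_0^6 9*x^2 dx = 648.
  Sum: 1944/5 − 972 + 648 = 324/5.
  ∫_0^6 (u')² dx = ∫_0^6 (x^2 - 6*x + 9) dx. Term by term:
    ∫_0^6 x^2 dx = 72;  ∫_0^6 -6*x dx = -108;  ∫_0^6 9 dx = 54.
  Sum: 72 − 108 + 54 = 18.
∫_0^6 u² dx = 324/5, so ||u||_L² = 18*sqrt(5)/5.
∫_0^6 (u')² dx = 18, so ||u'||_L² = 3*sqrt(2).
Ratio ||u||_L² / ||u'||_L² = 3*sqrt(10)/5.
Sharp Poincaré constant on H^1_0(0, 6) is C_P = L/π = 6/π, achieved by sin(π/6·x).
A polynomial bump cannot attain the sharp Poincaré constant (only the first sine eigenfunction does), so the ratio is strictly less than C_P, consistent with ||u||_L² ≤ C_P ||u'||_L².


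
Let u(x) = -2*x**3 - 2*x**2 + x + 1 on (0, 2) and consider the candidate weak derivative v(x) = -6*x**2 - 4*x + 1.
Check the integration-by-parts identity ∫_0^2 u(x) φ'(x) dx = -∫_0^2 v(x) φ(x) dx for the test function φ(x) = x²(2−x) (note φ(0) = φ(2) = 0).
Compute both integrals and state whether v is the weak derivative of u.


LHS = 268/15, RHS = 268/15. Yes, v = u' weakly.

u(x) = -2*x**3 - 2*x**2 + x + 1, classical derivative u'(x) = -6*x**2 - 4*x + 1.
φ(x) = x²(2−x), so φ'(x) = x*(4 - 3*x).
Note φ(0) = φ(2) = 0, so the boundary term u·φ vanishes.
LHS = ∫_0^2 u(x) φ'(x) dx = ∫_0^2 (6*x^5 - 2*x^4 - 11*x^3 + x^2 + 4*x) dx. Term by term:
  ∫_0^2 6*x^5 dx = 64;  ∫_0^2 -2*x^4 dx = -64/5;  ∫_0^2 -11*x^3 dx = -44;
  ∫_0^2 x^2 dx = 8/3;  ∫_0^2 4*x dx = 8.
Sum: 64 − 64/5 − 44 + 8/3 + 8 = 268/15.
So LHS = 268/15.
∫_0^2 v(x) φ(x) dx = ∫_0^2 (6*x^5 - 8*x^4 - 9*x^3 + 2*x^2) dx. Term by term:
  ∫_0^2 6*x^5 dx = 64;  ∫_0^2 -8*x^4 dx = -256/5;  ∫_0^2 -9*x^3 dx = -36;
  ∫_0^2 2*x^2 dx = 16/3.
Sum: 64 − 256/5 − 36 + 16/3 = -268/15.
So RHS = -∫_0^2 v(x) φ(x) dx = 268/15.
LHS = RHS, so the identity holds for this test φ.
Moreover u is smooth here and v(x) = u'(x) = -6*x**2 - 4*x + 1 pointwise, so the identity holds for every test function. Hence v is the weak derivative of u.


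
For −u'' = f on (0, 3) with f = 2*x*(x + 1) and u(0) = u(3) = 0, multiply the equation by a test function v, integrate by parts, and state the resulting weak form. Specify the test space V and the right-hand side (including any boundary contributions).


V = H^1_0(0, 3) (so v(0) = v(3) = 0); weak form: ∫_0^3 u'v' dx = ∫_0^3 (2*x*(x + 1)) v dx for all v ∈ V.

Multiply both sides by a test function v and integrate from 0 to 3:
  ∫_0^3 −u''(x) v(x) dx = ∫_0^3 f(x) v(x) dx.
Integrate the LHS by parts once:
  ∫_0^3 −u'' v dx = −[u'(x) v(x)]_0^3 + ∫_0^3 u'(x) v'(x) dx.
Thus ∫_0^3 u'(x) v'(x) dx = ∫_0^3 f(x) v(x) dx + [u'(x) v(x)]_0^3.
Choose V so that boundary terms are either known or forced to vanish.
u is Dirichlet: u(0) = u(3) = 0. Let V = H^1_0(0, 3); then v(0) = v(3) = 0, and [u' v]_0^3 = 0.
Weak formulation: find u (satisfying any essential BC) such that ∫_0^3 u'(x) v'(x) dx = ∫_0^3 f v dx for all v ∈ V.
Substituting f(x) = 2*x*(x + 1), the right-hand side is ∫_0^3 (2*x*(x + 1)) v dx.


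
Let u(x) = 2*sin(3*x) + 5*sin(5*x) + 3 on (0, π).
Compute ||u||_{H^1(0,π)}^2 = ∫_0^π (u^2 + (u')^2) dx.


||u||_{H^1(0,π)}^2 = 20 + 354*π

u'(x) = 6*cos(3*x) + 25*cos(5*x).
Expand u² and (u')² and integrate term by term on (0, π), using: for integers n ≥ 1, ∫_0^π sin²(nx) dx = ∫_0^π cos²(nx) dx = π/2; for n ≠ n', ∫_0^π sin(nx)sin(n'x) dx = ∫_0^π cos(nx)cos(n'x) dx = 0; and by product-to-sum, ∫_0^π sin(nx)cos(n'x) dx = ½∫_0^π [sin((n+n')x) + sin((n−n')x)] dx, which is 0 when n+n' is even and 2n/(n²−n'²) when n+n' is odd (it need not vanish on (0, π)). For the constant mode: ∫_0^π 1 dx = π, ∫_0^π cos(nx) dx = 0, ∫_0^π sin(nx) dx = (1−(−1)^n)/n.
  u² squared terms: (3)²·∫1 dx = 9·π = 9*π;  (2)²·∫sin(3x)² dx = 4·π/2 = 2*π;  (5)²·∫sin(5x)² dx = 25·π/2 = 25*π/2.
  u² cross terms: 2·(3)·(2)·∫1·sin(3x) dx = 12·(2/3) = 8;  2·(3)·(5)·∫1·sin(5x) dx = 30·(2/5) = 12;  2·(2)·(5)·∫sin(3x)·sin(5x) dx = 20·(0) = 0.
  So ∫_0^π u² dx = 9*π + 2*π + 25*π/2 + 8 + 12 + 0 = 20 + 47*π/2.
  (u')² squared terms: (6)²·∫cos(3x)² dx = 36·π/2 = 18*π;  (25)²·∫cos(5x)² dx = 625·π/2 = 625*π/2.
  (u')² cross terms: 2·(6)·(25)·∫cos(3x)·cos(5x) dx = 300·(0) = 0.
  So ∫_0^π (u')² dx = 18*π + 625*π/2 + 0 = 661*π/2.
||u||_{H^1}^2 = (20 + 47*π/2) + (661*π/2) = 20 + 354*π.


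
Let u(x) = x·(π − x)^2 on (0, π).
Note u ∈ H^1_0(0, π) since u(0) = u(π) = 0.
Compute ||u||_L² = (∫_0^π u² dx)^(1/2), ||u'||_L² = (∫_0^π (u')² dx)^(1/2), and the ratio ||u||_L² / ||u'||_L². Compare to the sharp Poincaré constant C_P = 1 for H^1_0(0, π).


||u||_L² / ||u'||_L² = sqrt(14)*π/14 < C_P = 1.

u(x) = x·(π − x)^2, so u'(x) = (x - π)*(3*x - π).
u(x) = x·(π − x)^2 vanishes at x = 0 and x = π, so u ∈ H^1_0(0, π). Differentiate via the product rule and integrate the resulting polynomials term by term.
  ∫_0^π u² dx = ∫_0^π (x^6 - 4*π*x^5 + 6*π^2*x^4 - 4*π^3*x^3 + π^4*x^2) dx. Term by term:
    ∫_0^π x^6 dx = π^7/7;  ∫_0^π -4*π*x^5 dx = -2*π^7/3;  ∫_0^π 6*π^2*x^4 dx = 6*π^7/5;
    ∫_0^π -4*π^3*x^3 dx = -π^7;  ∫_0^π π^4*x^2 dx = π^7/3.
  Sum: π^7/7 − 2*π^7/3 + 6*π^7/5 − π^7 + π^7/3 = π^7/105.
  ∫_0^π (u')² dx = ∫_0^π (9*x^4 - 24*π*x^3 + 22*π^2*x^2 - 8*π^3*x + π^4) dx. Term by term:
    ∫_0^π 9*x^4 dx = 9*π^5/5;  ∫_0^π -24*π*x^3 dx = -6*π^5;  ∫_0^π 22*π^2*x^2 dx = 22*π^5/3;
    ∫_0^π -8*π^3*x dx = -4*π^5;  ∫_0^π π^4 dx = π^5.
  Sum: 9*π^5/5 − 6*π^5 + 22*π^5/3 − 4*π^5 + π^5 = 2*π^5/15.
∫_0^π u² dx = π^7/105, so ||u||_L² = sqrt(105)*π^(7/2)/105.
∫_0^π (u')² dx = 2*π^5/15, so ||u'||_L² = sqrt(30)*π^(5/2)/15.
Ratio ||u||_L² / ||u'||_L² = sqrt(14)*π/14.
Sharp Poincaré constant on H^1_0(0, π) is C_P = L/π = 1, achieved by sin(x).
A polynomial bump cannot attain the sharp Poincaré constant (only the first sine eigenfunction does), so the ratio is strictly less than C_P, consistent with ||u||_L² ≤ C_P ||u'||_L².


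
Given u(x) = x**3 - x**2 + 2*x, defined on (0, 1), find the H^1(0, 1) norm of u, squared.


||u||_{H^1}^2 = 554/105

The H^1 norm (squared) on an interval (0, L) is
  ||u||_{H^1}^2 = ∫_0^L u(x)^2 dx + ∫_0^L u'(x)^2 dx.
Compute u'(x) = 3*x**2 - 2*x + 2.
Then u(x)^2 = x**6 - 2*x**5 + 5*x**4 - 4*x**3 + 4*x**2 and u'(x)^2 = 9*x**4 - 12*x**3 + 16*x**2 - 8*x + 4.
Integrate each monomial from 0 to 1 using ∫_0^1 c·x^n dx = c·1^(n+1)/(n+1):
  ∫_0^1 u(x)^2 dx = ∫_0^1 (x^6 - 2*x^5 + 5*x^4 - 4*x^3 + 4*x^2) dx. Term by term:
    ∫_0^1 x^6 dx = 1/7;  ∫_0^1 -2*x^5 dx = -1/3;  ∫_0^1 5*x^4 dx = 1;
    ∫_0^1 -4*x^3 dx = -1;  ∫_0^1 4*x^2 dx = 4/3.
  Sum: 1/7 − 1/3 + 1 − 1 + 4/3 = 8/7.
  ∫_0^1 u'(x)^2 dx = ∫_0^1 (9*x^4 - 12*x^3 + 16*x^2 - 8*x + 4) dx. Term by term:
    ∫_0^1 9*x^4 dx = 9/5;  ∫_0^1 -12*x^3 dx = -3;  ∫_0^1 16*x^2 dx = 16/3;
    ∫_0^1 -8*x dx = -4;  ∫_0^1 4 dx = 4.
  Sum: 9/5 − 3 + 16/3 − 4 + 4 = 62/15.
Adding: ||u||_{H^1}^2 = 8/7 + 62/15 = 554/105.


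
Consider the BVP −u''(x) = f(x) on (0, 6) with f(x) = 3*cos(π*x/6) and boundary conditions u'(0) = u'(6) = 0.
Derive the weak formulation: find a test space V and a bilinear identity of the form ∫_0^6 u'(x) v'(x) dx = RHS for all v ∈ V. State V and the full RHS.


V = H^1(0, 6) (no boundary constraint on v; u is determined up to an additive constant); weak form: ∫_0^6 u'v' dx = ∫_0^6 (3*cos(π*x/6)) v dx for all v ∈ V.

Multiply both sides by a test function v and integrate from 0 to 6:
  ∫_0^6 −u''(x) v(x) dx = ∫_0^6 f(x) v(x) dx.
Integrate the LHS by parts once:
  ∫_0^6 −u'' v dx = −[u'(x) v(x)]_0^6 + ∫_0^6 u'(x) v'(x) dx.
Thus ∫_0^6 u'(x) v'(x) dx = ∫_0^6 f(x) v(x) dx + [u'(x) v(x)]_0^6.
Choose V so that boundary terms are either known or forced to vanish.
u has homogeneous Neumann: u'(0) = u'(6) = 0. So [u' v]_0^6 = 0·v(6) − 0·v(0) = 0 for any v; take V = H^1(0, 6).
Weak formulation: find u (satisfying any essential BC) such that ∫_0^6 u'(x) v'(x) dx = ∫_0^6 f v dx for all v ∈ V (homogeneous Neumann, so boundary terms vanish).
Substituting f(x) = 3*cos(π*x/6), the right-hand side is ∫_0^6 (3*cos(π*x/6)) v dx.
Compatibility check (pure Neumann): taking v ≡ 1 ∈ V gives 0 = ∫_0^6 f dx + (0) − (0), i.e. ∫_0^6 f dx must equal u'(0) − u'(6) = 0. Indeed ∫_0^6 (3*cos(π*x/6)) dx = 0, so the data are compatible. The solution is then unique only up to an additive constant (fix it e.g. by requiring ∫_0^6 u dx = 0).


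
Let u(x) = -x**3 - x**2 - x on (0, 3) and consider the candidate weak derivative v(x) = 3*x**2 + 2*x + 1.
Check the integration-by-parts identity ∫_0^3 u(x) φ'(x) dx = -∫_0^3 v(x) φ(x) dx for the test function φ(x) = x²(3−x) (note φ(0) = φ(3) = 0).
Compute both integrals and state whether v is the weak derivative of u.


LHS = 2079/20, RHS = -2079/20. No, v is not the weak derivative of u.

u(x) = -x**3 - x**2 - x, classical derivative u'(x) = -3*x**2 - 2*x - 1.
φ(x) = x²(3−x), so φ'(x) = 3*x*(2 - x).
Note φ(0) = φ(3) = 0, so the boundary term u·φ vanishes.
LHS = ∫_0^3 u(x) φ'(x) dx = ∫_0^3 (3*x^5 - 3*x^4 - 3*x^3 - 6*x^2) dx. Term by term:
  ∫_0^3 3*x^5 dx = 729/2;  ∫_0^3 -3*x^4 dx = -729/5;  ∫_0^3 -3*x^3 dx = -243/4;
  ∫_0^3 -6*x^2 dx = -54.
Sum: 729/2 − 729/5 − 243/4 − 54 = 2079/20.
So LHS = 2079/20.
∫_0^3 v(x) φ(x) dx = ∫_0^3 (-3*x^5 + 7*x^4 + 5*x^3 + 3*x^2) dx. Term by term:
  ∫_0^3 -3*x^5 dx = -729/2;  ∫_0^3 7*x^4 dx = 1701/5;  ∫_0^3 5*x^3 dx = 405/4;
  ∫_0^3 3*x^2 dx = 27.
Sum: -729/2 + 1701/5 + 405/4 + 27 = 2079/20.
So RHS = -∫_0^3 v(x) φ(x) dx = -2079/20.
LHS − RHS = 2079/10 ≠ 0, so the identity fails.
(For a valid weak derivative the identity must hold for EVERY test function, in particular this one. The failure shows v is NOT the weak derivative of u.)
Correct weak derivative would be u'(x) = -3*x**2 - 2*x - 1.


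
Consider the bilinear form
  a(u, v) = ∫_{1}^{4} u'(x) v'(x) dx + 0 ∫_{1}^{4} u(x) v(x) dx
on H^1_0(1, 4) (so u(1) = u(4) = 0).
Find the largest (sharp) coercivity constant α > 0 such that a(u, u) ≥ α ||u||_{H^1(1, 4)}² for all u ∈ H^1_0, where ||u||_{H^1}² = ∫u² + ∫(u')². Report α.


α = π^2/(9 + π^2)

Coercivity of a(·,·) on H^1_0(1, 4) means a(u, u) ≥ α ||u||_{H^1}² for every u ∈ H^1_0.
The interval has length L = 3, and Poincaré/coercivity depend only on L. Here a(u, u) = ∫(u')² + (0)·∫u².
Here c = 0, so a(u,u) = ∫(u')² alone. The condition a(u,u) ≥ α||u||_{H^1}² reads (1−α)∫(u')² ≥ (α−c)∫u². Any admissible α is ≤ 1 (rapidly oscillating u have ∫u²/∫(u')² → 0), and α = 1 would force 0 ≥ (1−c)∫u², impossible since c < 1; so 1−α > 0. By the sharp Poincaré inequality on H^1_0 of an interval of length L, ∫(u')² ≥ (π/L)²∫u² with equality for the first sine mode sin(π(x−x₀)/L) (x₀ the left endpoint), so the inequality holds for all u iff (1−α)(π/L)² ≥ α − c, i.e. α ≤ ((π/L)² + c)/((π/L)² + 1) = (1 + c(L/π)²)/(1 + (L/π)²). (Direct route, valid since c ≤ 0: Poincaré gives c∫u² ≥ c(L/π)²∫(u')², so a(u,u) ≥ (1 + c(L/π)²)∫(u')², while ||u||_{H^1}² ≤ (1 + (L/π)²)∫(u')²; dividing yields the same α.) With (π/L)² = π^2/9 and c = 0, the largest admissible constant is α = ((π/L)² + c)/((π/L)² + 1).
Simplifying, α = π^2/(9 + π^2).


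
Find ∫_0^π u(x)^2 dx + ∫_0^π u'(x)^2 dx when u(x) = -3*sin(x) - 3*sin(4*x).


||u||_{H^1(0,π)}^2 = 171*π/2

u'(x) = -3*cos(x) - 12*cos(4*x).
Expand u² and (u')² and integrate term by term on (0, π), using: for integers n ≥ 1, ∫_0^π sin²(nx) dx = ∫_0^π cos²(nx) dx = π/2; for n ≠ n', ∫_0^π sin(nx)sin(n'x) dx = ∫_0^π cos(nx)cos(n'x) dx = 0; and by product-to-sum, ∫_0^π sin(nx)cos(n'x) dx = ½∫_0^π [sin((n+n')x) + sin((n−n')x)] dx, which is 0 when n+n' is even and 2n/(n²−n'²) when n+n' is odd (it need not vanish on (0, π)).
  u² squared terms: (-3)²·∫sin(x)² dx = 9·π/2 = 9*π/2;  (-3)²·∫sin(4x)² dx = 9·π/2 = 9*π/2.
  u² cross terms: 2·(-3)·(-3)·∫sin(x)·sin(4x) dx = 18·(0) = 0.
  So ∫_0^π u² dx = 9*π/2 + 9*π/2 + 0 = 9*π.
  (u')² squared terms: (-12)²·∫cos(4x)² dx = 144·π/2 = 72*π;  (-3)²·∫cos(x)² dx = 9·π/2 = 9*π/2.
  (u')² cross terms: 2·(-12)·(-3)·∫cos(4x)·cos(x) dx = 72·(0) = 0.
  So ∫_0^π (u')² dx = 72*π + 9*π/2 + 0 = 153*π/2.
||u||_{H^1}^2 = (9*π) + (153*π/2) = 171*π/2.


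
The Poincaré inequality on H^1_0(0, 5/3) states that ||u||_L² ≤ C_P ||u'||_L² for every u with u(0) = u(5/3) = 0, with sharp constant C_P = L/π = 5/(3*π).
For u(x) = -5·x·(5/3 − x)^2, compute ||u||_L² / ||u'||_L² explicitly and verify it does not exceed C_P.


||u||_L² / ||u'||_L² = 5*sqrt(14)/42 < C_P = 5/(3*π).

u(x) = -5·x·(5/3 − x)^2, so u'(x) = -15*x^2 + 100*x/3 - 125/9.
u(x) = -5·x·(5/3 − x)^2 vanishes at x = 0 and x = 5/3, so u ∈ H^1_0(0, 5/3). Differentiate via the product rule and integrate the resulting polynomials term by term.
  ∫_0^5/3 u² dx = ∫_0^5/3 (25*x^6 - 500*x^5/3 + 1250*x^4/3 - 12500*x^3/27 + 15625*x^2/81) dx. Term by term:
    ∫_0^5/3 25*x^6 dx = 1953125/15309;  ∫_0^5/3 -500*x^5/3 dx = -3906250/6561;  ∫_0^5/3 1250*x^4/3 dx = 781250/729;
    ∫_0^5/3 -12500*x^3/27 dx = -1953125/2187;  ∫_0^5/3 15625*x^2/81 dx = 1953125/6561.
  Sum: 1953125/15309 − 3906250/6561 + 781250/729 − 1953125/2187 + 1953125/6561 = 390625/45927.
  ∫_0^5/3 (u')² dx = ∫_0^5/3 (225*x^4 - 1000*x^3 + 13750*x^2/9 - 25000*x/27 + 15625/81) dx. Term by term:
    ∫_0^5/3 225*x^4 dx = 15625/27;  ∫_0^5/3 -1000*x^3 dx = -156250/81;  ∫_0^5/3 13750*x^2/9 dx = 1718750/729;
    ∫_0^5/3 -25000*x/27 dx = -312500/243;  ∫_0^5/3 15625/81 dx = 78125/243.
  Sum: 15625/27 − 156250/81 + 1718750/729 − 312500/243 + 78125/243 = 31250/729.
∫_0^5/3 u² dx = 390625/45927, so ||u||_L² = 625*sqrt(7)/567.
∫_0^5/3 (u')² dx = 31250/729, so ||u'||_L² = 125*sqrt(2)/27.
Ratio ||u||_L² / ||u'||_L² = 5*sqrt(14)/42.
Sharp Poincaré constant on H^1_0(0, 5/3) is C_P = L/π = 5/(3*π), achieved by sin(3*π/5·x).
A polynomial bump cannot attain the sharp Poincaré constant (only the first sine eigenfunction does), so the ratio is strictly less than C_P, consistent with ||u||_L² ≤ C_P ||u'||_L².


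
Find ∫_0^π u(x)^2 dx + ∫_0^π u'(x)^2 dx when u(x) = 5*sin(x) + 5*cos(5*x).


||u||_{H^1(0,π)}^2 = 350*π

u'(x) = -25*sin(5*x) + 5*cos(x).
Expand u² and (u')² and integrate term by term on (0, π), using: for integers n ≥ 1, ∫_0^π sin²(nx) dx = ∫_0^π cos²(nx) dx = π/2; for n ≠ n', ∫_0^π sin(nx)sin(n'x) dx = ∫_0^π cos(nx)cos(n'x) dx = 0; and by product-to-sum, ∫_0^π sin(nx)cos(n'x) dx = ½∫_0^π [sin((n+n')x) + sin((n−n')x)] dx, which is 0 when n+n' is even and 2n/(n²−n'²) when n+n' is odd (it need not vanish on (0, π)).
  u² squared terms: (5)²·∫cos(5x)² dx = 25·π/2 = 25*π/2;  (5)²·∫sin(x)² dx = 25·π/2 = 25*π/2.
  u² cross terms: 2·(5)·(5)·∫cos(5x)·sin(x) dx = 50·(0) = 0.
  So ∫_0^π u² dx = 25*π/2 + 25*π/2 + 0 = 25*π.
  (u')² squared terms: (-25)²·∫sin(5x)² dx = 625·π/2 = 625*π/2;  (5)²·∫cos(x)² dx = 25·π/2 = 25*π/2.
  (u')² cross terms: 2·(-25)·(5)·∫sin(5x)·cos(x) dx = -250·(0) = 0.
  So ∫_0^π (u')² dx = 625*π/2 + 25*π/2 + 0 = 325*π.
||u||_{H^1}^2 = (25*π) + (325*π) = 350*π.


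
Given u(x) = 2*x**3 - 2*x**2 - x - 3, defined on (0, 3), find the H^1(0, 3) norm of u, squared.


||u||_{H^1}^2 = 39876/35

The H^1 norm (squared) on an interval (0, L) is
  ||u||_{H^1}^2 = ∫_0^L u(x)^2 dx + ∫_0^L u'(x)^2 dx.
Compute u'(x) = 6*x**2 - 4*x - 1.
Then u(x)^2 = 4*x**6 - 8*x**5 - 8*x**3 + 13*x**2 + 6*x + 9 and u'(x)^2 = 36*x**4 - 48*x**3 + 4*x**2 + 8*x + 1.
Integrate each monomial from 0 to 3 using ∫_0^3 c·x^n dx = c·3^(n+1)/(n+1):
  ∫_0^3 u(x)^2 dx = ∫_0^3 (4*x^6 - 8*x^5 - 8*x^3 + 13*x^2 + 6*x + 9) dx. Term by term:
    ∫_0^3 4*x^6 dx = 8748/7;  ∫_0^3 -8*x^5 dx = -972;  ∫_0^3 -8*x^3 dx = -162;
    ∫_0^3 13*x^2 dx = 117;  ∫_0^3 6*x dx = 27;  ∫_0^3 9 dx = 27.
  Sum: 8748/7 − 972 − 162 + 117 + 27 + 27 = 2007/7.
  ∫_0^3 u'(x)^2 dx = ∫_0^3 (36*x^4 - 48*x^3 + 4*x^2 + 8*x + 1) dx. Term by term:
    ∫_0^3 36*x^4 dx = 8748/5;  ∫_0^3 -48*x^3 dx = -972;  ∫_0^3 4*x^2 dx = 36;
    ∫_0^3 8*x dx = 36;  ∫_0^3 1 dx = 3.
  Sum: 8748/5 − 972 + 36 + 36 + 3 = 4263/5.
Adding: ||u||_{H^1}^2 = 2007/7 + 4263/5 = 39876/35.


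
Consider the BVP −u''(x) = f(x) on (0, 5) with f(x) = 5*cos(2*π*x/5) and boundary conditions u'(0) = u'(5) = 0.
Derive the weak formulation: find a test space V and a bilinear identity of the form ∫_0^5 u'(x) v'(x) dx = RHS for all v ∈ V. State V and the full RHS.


V = H^1(0, 5) (no boundary constraint on v; u is determined up to an additive constant); weak form: ∫_0^5 u'v' dx = ∫_0^5 (5*cos(2*π*x/5)) v dx for all v ∈ V.

Multiply both sides by a test function v and integrate from 0 to 5:
  ∫_0^5 −u''(x) v(x) dx = ∫_0^5 f(x) v(x) dx.
Integrate the LHS by parts once:
  ∫_0^5 −u'' v dx = −[u'(x) v(x)]_0^5 + ∫_0^5 u'(x) v'(x) dx.
Thus ∫_0^5 u'(x) v'(x) dx = ∫_0^5 f(x) v(x) dx + [u'(x) v(x)]_0^5.
Choose V so that boundary terms are either known or forced to vanish.
u has homogeneous Neumann: u'(0) = u'(5) = 0. So [u' v]_0^5 = 0·v(5) − 0·v(0) = 0 for any v; take V = H^1(0, 5).
Weak formulation: find u (satisfying any essential BC) such that ∫_0^5 u'(x) v'(x) dx = ∫_0^5 f v dx for all v ∈ V (homogeneous Neumann, so boundary terms vanish).
Substituting f(x) = 5*cos(2*π*x/5), the right-hand side is ∫_0^5 (5*cos(2*π*x/5)) v dx.
Compatibility check (pure Neumann): taking v ≡ 1 ∈ V gives 0 = ∫_0^5 f dx + (0) − (0), i.e. ∫_0^5 f dx must equal u'(0) − u'(5) = 0. Indeed ∫_0^5 (5*cos(2*π*x/5)) dx = 0, so the data are compatible. The solution is then unique only up to an additive constant (fix it e.g. by requiring ∫_0^5 u dx = 0).


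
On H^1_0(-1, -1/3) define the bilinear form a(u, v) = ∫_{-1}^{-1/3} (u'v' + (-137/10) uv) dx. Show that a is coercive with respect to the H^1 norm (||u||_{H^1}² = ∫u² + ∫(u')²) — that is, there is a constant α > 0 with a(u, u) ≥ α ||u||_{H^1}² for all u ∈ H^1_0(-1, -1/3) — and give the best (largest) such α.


α = (-274 + 45*π^2)/(5*(4 + 9*π^2))

Coercivity of a(·,·) on H^1_0(-1, -1/3) means a(u, u) ≥ α ||u||_{H^1}² for every u ∈ H^1_0.
The interval has length L = 2/3, and Poincaré/coercivity depend only on L. Here a(u, u) = ∫(u')² + (-137/10)·∫u².
Here c = -137/10 < 0 with |c| < (π/L)² = 9*π^2/4, so coercivity still holds. The condition a(u,u) ≥ α||u||_{H^1}² reads (1−α)∫(u')² ≥ (α−c)∫u². Any admissible α is ≤ 1 (rapidly oscillating u have ∫u²/∫(u')² → 0), and α = 1 would force 0 ≥ (1−c)∫u², impossible since c < 1; so 1−α > 0. By the sharp Poincaré inequality on H^1_0 of an interval of length L, ∫(u')² ≥ (π/L)²∫u² with equality for the first sine mode sin(π(x−x₀)/L) (x₀ the left endpoint), so the inequality holds for all u iff (1−α)(π/L)² ≥ α − c, i.e. α ≤ ((π/L)² + c)/((π/L)² + 1) = (1 + c(L/π)²)/(1 + (L/π)²). (Direct route, valid since c ≤ 0: Poincaré gives c∫u² ≥ c(L/π)²∫(u')², so a(u,u) ≥ (1 + c(L/π)²)∫(u')², while ||u||_{H^1}² ≤ (1 + (L/π)²)∫(u')²; dividing yields the same α.) With (π/L)² = 9*π^2/4 and c = -137/10, the largest admissible constant is α = ((π/L)² + c)/((π/L)² + 1).
Simplifying, α = (-274 + 45*π^2)/(5*(4 + 9*π^2)).


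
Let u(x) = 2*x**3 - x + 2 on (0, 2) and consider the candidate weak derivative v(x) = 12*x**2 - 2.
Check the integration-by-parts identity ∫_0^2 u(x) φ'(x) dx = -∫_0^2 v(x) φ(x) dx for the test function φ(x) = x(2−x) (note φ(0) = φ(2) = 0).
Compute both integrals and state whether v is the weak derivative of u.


LHS = -124/15, RHS = -248/15. No, v is not the weak derivative of u.

u(x) = 2*x**3 - x + 2, classical derivative u'(x) = 6*x**2 - 1.
φ(x) = x(2−x), so φ'(x) = 2 - 2*x.
Note φ(0) = φ(2) = 0, so the boundary term u·φ vanishes.
LHS = ∫_0^2 u(x) φ'(x) dx = ∫_0^2 (-4*x^4 + 4*x^3 + 2*x^2 - 6*x + 4) dx. Term by term:
  ∫_0^2 -4*x^4 dx = -128/5;  ∫_0^2 4*x^3 dx = 16;  ∫_0^2 2*x^2 dx = 16/3;
  ∫_0^2 -6*x dx = -12;  ∫_0^2 4 dx = 8.
Sum: -128/5 + 16 + 16/3 − 12 + 8 = -124/15.
So LHS = -124/15.
∫_0^2 v(x) φ(x) dx = ∫_0^2 (-12*x^4 + 24*x^3 + 2*x^2 - 4*x) dx. Term by term:
  ∫_0^2 -12*x^4 dx = -384/5;  ∫_0^2 24*x^3 dx = 96;  ∫_0^2 2*x^2 dx = 16/3;
  ∫_0^2 -4*x dx = -8.
Sum: -384/5 + 96 + 16/3 − 8 = 248/15.
So RHS = -∫_0^2 v(x) φ(x) dx = -248/15.
LHS − RHS = 124/15 ≠ 0, so the identity fails.
(For a valid weak derivative the identity must hold for EVERY test function, in particular this one. The failure shows v is NOT the weak derivative of u.)
Correct weak derivative would be u'(x) = 6*x**2 - 1.


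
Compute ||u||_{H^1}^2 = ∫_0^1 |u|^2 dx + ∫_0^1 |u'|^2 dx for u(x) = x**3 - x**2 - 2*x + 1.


||u||_{H^1}^2 = 947/210

The H^1 norm (squared) on an interval (0, L) is
  ||u||_{H^1}^2 = ∫_0^L u(x)^2 dx + ∫_0^L u'(x)^2 dx.
Compute u'(x) = 3*x**2 - 2*x - 2.
Then u(x)^2 = x**6 - 2*x**5 - 3*x**4 + 6*x**3 + 2*x**2 - 4*x + 1 and u'(x)^2 = 9*x**4 - 12*x**3 - 8*x**2 + 8*x + 4.
Integrate each monomial from 0 to 1 using ∫_0^1 c·x^n dx = c·1^(n+1)/(n+1):
  ∫_0^1 u(x)^2 dx = ∫_0^1 (x^6 - 2*x^5 - 3*x^4 + 6*x^3 + 2*x^2 - 4*x + 1) dx. Term by term:
    ∫_0^1 x^6 dx = 1/7;  ∫_0^1 -2*x^5 dx = -1/3;  ∫_0^1 -3*x^4 dx = -3/5;
    ∫_0^1 6*x^3 dx = 3/2;  ∫_0^1 2*x^2 dx = 2/3;  ∫_0^1 -4*x dx = -2;
    ∫_0^1 1 dx = 1.
  Sum: 1/7 − 1/3 − 3/5 + 3/2 + 2/3 − 2 + 1 = 79/210.
  ∫_0^1 u'(x)^2 dx = ∫_0^1 (9*x^4 - 12*x^3 - 8*x^2 + 8*x + 4) dx. Term by term:
    ∫_0^1 9*x^4 dx = 9/5;  ∫_0^1 -12*x^3 dx = -3;  ∫_0^1 -8*x^2 dx = -8/3;
    ∫_0^1 8*x dx = 4;  ∫_0^1 4 dx = 4.
  Sum: 9/5 − 3 − 8/3 + 4 + 4 = 62/15.
Adding: ||u||_{H^1}^2 = 79/210 + 62/15 = 947/210.


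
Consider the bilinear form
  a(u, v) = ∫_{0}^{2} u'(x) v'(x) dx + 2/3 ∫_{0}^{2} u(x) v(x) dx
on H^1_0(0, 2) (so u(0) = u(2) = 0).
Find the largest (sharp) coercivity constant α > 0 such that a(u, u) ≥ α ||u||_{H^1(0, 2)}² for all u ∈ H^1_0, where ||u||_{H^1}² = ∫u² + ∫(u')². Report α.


α = (8/3 + π^2)/(4 + π^2)

Coercivity of a(·,·) on H^1_0(0, 2) means a(u, u) ≥ α ||u||_{H^1}² for every u ∈ H^1_0.
The interval has length L = 2, and Poincaré/coercivity depend only on L. Here a(u, u) = ∫(u')² + (2/3)·∫u².
Here 0 < c = 2/3 < 1. The condition a(u,u) ≥ α||u||_{H^1}² reads (1−α)∫(u')² ≥ (α−c)∫u². Any admissible α is ≤ 1 (rapidly oscillating u have ∫u²/∫(u')² → 0), and α = 1 would force 0 ≥ (1−c)∫u², impossible since c < 1; so 1−α > 0. By the sharp Poincaré inequality on H^1_0 of an interval of length L, ∫(u')² ≥ (π/L)²∫u² with equality for the first sine mode sin(π(x−x₀)/L) (x₀ the left endpoint), so the inequality holds for all u iff (1−α)(π/L)² ≥ α − c, i.e. α ≤ ((π/L)² + c)/((π/L)² + 1) = (1 + c(L/π)²)/(1 + (L/π)²). With (π/L)² = π^2/4 and c = 2/3, the largest admissible constant is α = ((π/L)² + c)/((π/L)² + 1).
Simplifying, α = (8/3 + π^2)/(4 + π^2).


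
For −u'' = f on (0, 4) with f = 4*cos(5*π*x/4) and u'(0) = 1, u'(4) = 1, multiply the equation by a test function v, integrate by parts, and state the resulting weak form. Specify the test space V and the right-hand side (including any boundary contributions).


V = H^1(0, 4) (v unrestricted at boundary; u is determined up to an additive constant); weak form: ∫_0^4 u'v' dx = ∫_0^4 (4*cos(5*π*x/4)) v dx + v(4) − v(0) for all v ∈ V.

Multiply both sides by a test function v and integrate from 0 to 4:
  ∫_0^4 −u''(x) v(x) dx = ∫_0^4 f(x) v(x) dx.
Integrate the LHS by parts once:
  ∫_0^4 −u'' v dx = −[u'(x) v(x)]_0^4 + ∫_0^4 u'(x) v'(x) dx.
Thus ∫_0^4 u'(x) v'(x) dx = ∫_0^4 f(x) v(x) dx + [u'(x) v(x)]_0^4.
Choose V so that boundary terms are either known or forced to vanish.
u has inhomogeneous Neumann u'(0) = 1, u'(4) = 1. [u' v]_0^4 = (1)·v(4) − (1)·v(0) = v(4) − v(0). Take V = H^1(0, 4); boundary term becomes part of RHS.
Weak formulation: find u (satisfying any essential BC) such that ∫_0^4 u'(x) v'(x) dx = ∫_0^4 f v dx + v(4) − v(0) for all v ∈ V (Neumann data are natural BCs: they enter the RHS as boundary terms).
Substituting f(x) = 4*cos(5*π*x/4), the right-hand side is ∫_0^4 (4*cos(5*π*x/4)) v dx + v(4) − v(0).
Compatibility check (pure Neumann): taking v ≡ 1 ∈ V gives 0 = ∫_0^4 f dx + (1) − (1), i.e. ∫_0^4 f dx must equal u'(0) − u'(4) = 0. Indeed ∫_0^4 (4*cos(5*π*x/4)) dx = 0, so the data are compatible. The solution is then unique only up to an additive constant (fix it e.g. by requiring ∫_0^4 u dx = 0).
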